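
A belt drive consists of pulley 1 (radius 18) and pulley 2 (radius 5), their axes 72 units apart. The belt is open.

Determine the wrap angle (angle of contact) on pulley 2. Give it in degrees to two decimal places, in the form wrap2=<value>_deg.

open belt: β = asin((r2−r1)/C) = asin(-13/72) = -10.4021°
wrap1 = π − 2β = 200.8042°
wrap2 = π + 2β = 159.1958°

wrap2=159.20_deg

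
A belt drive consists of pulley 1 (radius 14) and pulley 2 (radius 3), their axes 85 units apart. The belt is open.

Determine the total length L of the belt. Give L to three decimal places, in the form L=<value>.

open belt: β = asin((r2−r1)/C) = asin(-11/85) = -7.4356°
wrap1 = π − 2β = 194.8712°
wrap2 = π + 2β = 165.1288°
tangent length = C·cosβ = 84.2852
L = r1·wrap1 + r2·wrap2 + 2·C·cosβ = 14·3.4011 + 3·2.8820 + 2·84.2852 = 224.8326

L=224.833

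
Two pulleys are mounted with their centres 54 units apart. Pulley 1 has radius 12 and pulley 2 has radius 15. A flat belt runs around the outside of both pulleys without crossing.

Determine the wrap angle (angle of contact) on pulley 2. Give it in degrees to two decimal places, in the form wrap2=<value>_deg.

open belt: β = asin((r2−r1)/C) = asin(3/54) = 3.1847°
wrap1 = π − 2β = 173.6305°
wrap2 = π + 2β = 186.3695°

wrap2=186.37_deg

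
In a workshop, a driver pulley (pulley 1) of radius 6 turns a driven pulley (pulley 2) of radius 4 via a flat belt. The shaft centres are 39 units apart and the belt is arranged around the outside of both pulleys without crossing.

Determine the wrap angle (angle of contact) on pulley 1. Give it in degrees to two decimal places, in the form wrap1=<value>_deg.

wrap1=185.88_deg

open belt: β = asin((r2−r1)/C) = asin(-2/39) = -2.9395°
wrap1 = π − 2β = 185.8791°
wrap2 = π + 2β = 174.1209°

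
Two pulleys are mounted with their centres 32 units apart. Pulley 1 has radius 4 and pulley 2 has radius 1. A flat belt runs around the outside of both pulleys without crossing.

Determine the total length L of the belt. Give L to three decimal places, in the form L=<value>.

L=79.989

open belt: β = asin((r2−r1)/C) = asin(-3/32) = -5.3794°
wrap1 = π − 2β = 190.7588°
wrap2 = π + 2β = 169.2412°
tangent length = C·cosβ = 31.8591
L = r1·wrap1 + r2·wrap2 + 2·C·cosβ = 4·3.3294 + 1·2.9538 + 2·31.8591 = 79.9894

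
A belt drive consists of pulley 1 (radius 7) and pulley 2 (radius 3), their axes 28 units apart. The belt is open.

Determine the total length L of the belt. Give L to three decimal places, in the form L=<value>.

open belt: β = asin((r2−r1)/C) = asin(-4/28) = -8.2132°
wrap1 = π − 2β = 196.4264°
wrap2 = π + 2β = 163.5736°
tangent length = C·cosβ = 27.7128
L = r1·wrap1 + r2·wrap2 + 2·C·cosβ = 7·3.4283 + 3·2.8549 + 2·27.7128 = 87.9883

L=87.988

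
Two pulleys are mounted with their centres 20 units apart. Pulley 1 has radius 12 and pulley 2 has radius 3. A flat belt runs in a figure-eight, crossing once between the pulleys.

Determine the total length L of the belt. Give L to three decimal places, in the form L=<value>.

crossed belt: β = asin((r1+r2)/C) = asin(15/20) = 48.5904°
wrap1 = wrap2 = π + 2β = 277.1808°
tangent length = C·cosβ = 13.2288
L = (r1+r2)·wrap + 2·C·cosβ = 15·4.8377 + 2·13.2288 = 99.0233

L=99.023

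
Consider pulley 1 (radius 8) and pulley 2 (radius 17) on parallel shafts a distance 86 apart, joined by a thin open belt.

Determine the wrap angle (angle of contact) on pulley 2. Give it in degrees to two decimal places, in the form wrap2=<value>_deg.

open belt: β = asin((r2−r1)/C) = asin(9/86) = 6.0071°
wrap1 = π − 2β = 167.9859°
wrap2 = π + 2β = 192.0141°

wrap2=192.01_deg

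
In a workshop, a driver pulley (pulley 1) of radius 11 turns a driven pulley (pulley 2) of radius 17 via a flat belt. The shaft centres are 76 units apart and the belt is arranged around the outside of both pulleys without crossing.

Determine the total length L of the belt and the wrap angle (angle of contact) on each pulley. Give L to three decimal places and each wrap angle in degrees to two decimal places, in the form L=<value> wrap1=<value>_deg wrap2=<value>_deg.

L=240.439 wrap1=170.94_deg wrap2=189.06_deg

open belt: β = asin((r2−r1)/C) = asin(6/76) = 4.5281°
wrap1 = π − 2β = 170.9439°
wrap2 = π + 2β = 189.0561°
tangent length = C·cosβ = 75.7628
L = r1·wrap1 + r2·wrap2 + 2·C·cosβ = 11·2.9835 + 17·3.2997 + 2·75.7628 = 240.4385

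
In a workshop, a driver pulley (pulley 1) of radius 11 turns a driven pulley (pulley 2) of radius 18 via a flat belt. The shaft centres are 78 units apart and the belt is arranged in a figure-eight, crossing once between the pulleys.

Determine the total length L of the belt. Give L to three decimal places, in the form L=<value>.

crossed belt: β = asin((r1+r2)/C) = asin(29/78) = 21.8264°
wrap1 = wrap2 = π + 2β = 223.6527°
tangent length = C·cosβ = 72.4086
L = (r1+r2)·wrap + 2·C·cosβ = 29·3.9035 + 2·72.4086 = 258.0179

L=258.018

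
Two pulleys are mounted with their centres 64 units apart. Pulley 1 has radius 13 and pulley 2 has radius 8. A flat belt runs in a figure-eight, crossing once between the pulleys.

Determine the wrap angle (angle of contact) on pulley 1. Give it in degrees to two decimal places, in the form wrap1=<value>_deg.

crossed belt: β = asin((r1+r2)/C) = asin(21/64) = 19.1550°
wrap1 = wrap2 = π + 2β = 218.3100°

wrap1=218.31_deg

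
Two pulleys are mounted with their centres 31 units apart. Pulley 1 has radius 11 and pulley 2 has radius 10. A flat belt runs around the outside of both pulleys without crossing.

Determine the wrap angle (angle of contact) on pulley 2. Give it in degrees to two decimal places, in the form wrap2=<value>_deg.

wrap2=176.30_deg

open belt: β = asin((r2−r1)/C) = asin(-1/31) = -1.8486°
wrap1 = π − 2β = 183.6971°
wrap2 = π + 2β = 176.3029°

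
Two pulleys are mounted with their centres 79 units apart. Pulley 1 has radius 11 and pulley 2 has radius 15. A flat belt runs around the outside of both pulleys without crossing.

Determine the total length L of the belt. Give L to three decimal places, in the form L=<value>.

open belt: β = asin((r2−r1)/C) = asin(4/79) = 2.9023°
wrap1 = π − 2β = 174.1954°
wrap2 = π + 2β = 185.8046°
tangent length = C·cosβ = 78.8987
L = r1·wrap1 + r2·wrap2 + 2·C·cosβ = 11·3.0403 + 15·3.2429 + 2·78.8987 = 239.8840

L=239.884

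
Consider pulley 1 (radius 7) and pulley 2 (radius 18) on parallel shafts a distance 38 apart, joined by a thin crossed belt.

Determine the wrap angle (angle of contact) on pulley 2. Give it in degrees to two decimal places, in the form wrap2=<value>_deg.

wrap2=262.28_deg

crossed belt: β = asin((r1+r2)/C) = asin(25/38) = 41.1395°
wrap1 = wrap2 = π + 2β = 262.2790°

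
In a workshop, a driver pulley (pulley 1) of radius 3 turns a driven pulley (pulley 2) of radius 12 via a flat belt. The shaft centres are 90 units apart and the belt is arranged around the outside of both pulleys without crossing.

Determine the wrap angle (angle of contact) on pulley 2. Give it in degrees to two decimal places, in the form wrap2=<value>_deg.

open belt: β = asin((r2−r1)/C) = asin(9/90) = 5.7392°
wrap1 = π − 2β = 168.5217°
wrap2 = π + 2β = 191.4783°

wrap2=191.48_deg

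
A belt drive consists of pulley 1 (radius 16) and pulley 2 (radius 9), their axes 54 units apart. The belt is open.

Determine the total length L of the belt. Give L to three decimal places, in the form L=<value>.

open belt: β = asin((r2−r1)/C) = asin(-7/54) = -7.4482°
wrap1 = π − 2β = 194.8964°
wrap2 = π + 2β = 165.1036°
tangent length = C·cosβ = 53.5444
L = r1·wrap1 + r2·wrap2 + 2·C·cosβ = 16·3.4016 + 9·2.8816 + 2·53.5444 = 187.4485

L=187.449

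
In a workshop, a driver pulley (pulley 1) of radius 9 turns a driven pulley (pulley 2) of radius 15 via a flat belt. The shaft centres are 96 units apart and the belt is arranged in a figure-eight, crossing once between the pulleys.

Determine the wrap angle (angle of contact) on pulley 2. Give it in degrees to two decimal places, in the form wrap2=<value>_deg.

wrap2=208.96_deg

crossed belt: β = asin((r1+r2)/C) = asin(24/96) = 14.4775°
wrap1 = wrap2 = π + 2β = 208.9550°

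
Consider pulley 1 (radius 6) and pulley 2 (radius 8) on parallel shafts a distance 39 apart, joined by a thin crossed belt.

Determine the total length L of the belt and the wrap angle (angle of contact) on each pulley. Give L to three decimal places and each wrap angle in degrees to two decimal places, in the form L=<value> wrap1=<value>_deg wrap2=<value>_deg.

crossed belt: β = asin((r1+r2)/C) = asin(14/39) = 21.0372°
wrap1 = wrap2 = π + 2β = 222.0744°
tangent length = C·cosβ = 36.4005
L = (r1+r2)·wrap + 2·C·cosβ = 14·3.8759 + 2·36.4005 = 127.0641

L=127.064 wrap1=222.07_deg wrap2=222.07_deg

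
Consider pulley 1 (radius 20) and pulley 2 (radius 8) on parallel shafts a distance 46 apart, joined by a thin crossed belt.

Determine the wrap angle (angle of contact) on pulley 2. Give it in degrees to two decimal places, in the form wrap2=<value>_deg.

wrap2=254.99_deg

crossed belt: β = asin((r1+r2)/C) = asin(28/46) = 37.4952°
wrap1 = wrap2 = π + 2β = 254.9905°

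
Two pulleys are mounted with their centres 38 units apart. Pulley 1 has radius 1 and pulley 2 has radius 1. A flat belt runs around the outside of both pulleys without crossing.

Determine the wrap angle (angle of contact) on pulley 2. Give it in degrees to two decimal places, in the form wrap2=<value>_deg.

wrap2=180.00_deg

open belt: β = asin((r2−r1)/C) = asin(0/38) = 0.0000°
wrap1 = π − 2β = 180.0000°
wrap2 = π + 2β = 180.0000°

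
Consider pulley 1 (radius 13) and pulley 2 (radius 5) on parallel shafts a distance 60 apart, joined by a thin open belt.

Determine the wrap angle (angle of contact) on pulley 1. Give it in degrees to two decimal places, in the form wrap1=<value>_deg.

wrap1=195.32_deg

open belt: β = asin((r2−r1)/C) = asin(-8/60) = -7.6623°
wrap1 = π − 2β = 195.3245°
wrap2 = π + 2β = 164.6755°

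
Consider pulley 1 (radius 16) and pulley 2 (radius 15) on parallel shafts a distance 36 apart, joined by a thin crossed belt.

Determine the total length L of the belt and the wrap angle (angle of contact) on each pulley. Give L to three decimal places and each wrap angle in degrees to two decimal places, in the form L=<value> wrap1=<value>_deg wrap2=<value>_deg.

L=198.317 wrap1=298.88_deg wrap2=298.88_deg

crossed belt: β = asin((r1+r2)/C) = asin(31/36) = 59.4416°
wrap1 = wrap2 = π + 2β = 298.8831°
tangent length = C·cosβ = 18.3030
L = (r1+r2)·wrap + 2·C·cosβ = 31·5.2165 + 2·18.3030 = 198.3173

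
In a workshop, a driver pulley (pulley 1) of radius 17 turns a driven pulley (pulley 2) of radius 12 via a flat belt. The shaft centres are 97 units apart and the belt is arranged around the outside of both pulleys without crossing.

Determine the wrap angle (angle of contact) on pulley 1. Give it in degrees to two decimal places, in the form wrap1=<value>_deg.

open belt: β = asin((r2−r1)/C) = asin(-5/97) = -2.9547°
wrap1 = π − 2β = 185.9094°
wrap2 = π + 2β = 174.0906°

wrap1=185.91_deg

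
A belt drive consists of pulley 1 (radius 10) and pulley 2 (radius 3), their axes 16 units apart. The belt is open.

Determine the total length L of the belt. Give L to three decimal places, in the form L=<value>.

L=75.955

open belt: β = asin((r2−r1)/C) = asin(-7/16) = -25.9445°
wrap1 = π − 2β = 231.8890°
wrap2 = π + 2β = 128.1110°
tangent length = C·cosβ = 14.3875
L = r1·wrap1 + r2·wrap2 + 2·C·cosβ = 10·4.0472 + 3·2.2360 + 2·14.3875 = 75.9551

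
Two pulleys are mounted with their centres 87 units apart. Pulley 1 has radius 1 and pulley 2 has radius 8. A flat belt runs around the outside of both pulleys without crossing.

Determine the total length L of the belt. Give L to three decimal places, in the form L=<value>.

open belt: β = asin((r2−r1)/C) = asin(7/87) = 4.6150°
wrap1 = π − 2β = 170.7700°
wrap2 = π + 2β = 189.2300°
tangent length = C·cosβ = 86.7179
L = r1·wrap1 + r2·wrap2 + 2·C·cosβ = 1·2.9805 + 8·3.3027 + 2·86.7179 = 202.8379

L=202.838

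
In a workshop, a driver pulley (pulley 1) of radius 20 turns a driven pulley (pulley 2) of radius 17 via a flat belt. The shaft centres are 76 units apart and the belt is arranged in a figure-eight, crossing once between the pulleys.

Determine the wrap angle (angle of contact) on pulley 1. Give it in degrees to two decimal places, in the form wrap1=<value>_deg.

crossed belt: β = asin((r1+r2)/C) = asin(37/76) = 29.1332°
wrap1 = wrap2 = π + 2β = 238.2665°

wrap1=238.27_deg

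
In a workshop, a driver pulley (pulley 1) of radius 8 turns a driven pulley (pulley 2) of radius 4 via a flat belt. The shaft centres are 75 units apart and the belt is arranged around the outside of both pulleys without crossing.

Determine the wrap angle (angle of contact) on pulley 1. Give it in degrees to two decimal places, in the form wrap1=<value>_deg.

open belt: β = asin((r2−r1)/C) = asin(-4/75) = -3.0572°
wrap1 = π − 2β = 186.1145°
wrap2 = π + 2β = 173.8855°

wrap1=186.11_deg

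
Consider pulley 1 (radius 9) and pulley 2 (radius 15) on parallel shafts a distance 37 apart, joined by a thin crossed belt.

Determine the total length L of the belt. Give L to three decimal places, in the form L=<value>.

L=165.597

crossed belt: β = asin((r1+r2)/C) = asin(24/37) = 40.4398°
wrap1 = wrap2 = π + 2β = 260.8796°
tangent length = C·cosβ = 28.1603
L = (r1+r2)·wrap + 2·C·cosβ = 24·4.5532 + 2·28.1603 = 165.5975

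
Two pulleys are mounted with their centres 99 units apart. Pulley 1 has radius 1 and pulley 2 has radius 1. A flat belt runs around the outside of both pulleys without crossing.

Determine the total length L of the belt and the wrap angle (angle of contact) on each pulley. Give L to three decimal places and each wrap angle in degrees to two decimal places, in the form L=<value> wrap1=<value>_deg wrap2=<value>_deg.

L=204.283 wrap1=180.00_deg wrap2=180.00_deg

open belt: β = asin((r2−r1)/C) = asin(0/99) = 0.0000°
wrap1 = π − 2β = 180.0000°
wrap2 = π + 2β = 180.0000°
tangent length = C·cosβ = 99.0000
L = r1·wrap1 + r2·wrap2 + 2·C·cosβ = 1·3.1416 + 1·3.1416 + 2·99.0000 = 204.2832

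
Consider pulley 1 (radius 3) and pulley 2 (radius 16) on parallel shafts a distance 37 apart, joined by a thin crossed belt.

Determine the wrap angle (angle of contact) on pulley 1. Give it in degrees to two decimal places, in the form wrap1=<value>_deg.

wrap1=241.80_deg

crossed belt: β = asin((r1+r2)/C) = asin(19/37) = 30.8981°
wrap1 = wrap2 = π + 2β = 241.7963°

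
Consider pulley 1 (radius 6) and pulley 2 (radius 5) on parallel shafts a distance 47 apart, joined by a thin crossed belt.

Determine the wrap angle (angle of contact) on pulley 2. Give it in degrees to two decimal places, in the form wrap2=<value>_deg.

wrap2=207.07_deg

crossed belt: β = asin((r1+r2)/C) = asin(11/47) = 13.5352°
wrap1 = wrap2 = π + 2β = 207.0704°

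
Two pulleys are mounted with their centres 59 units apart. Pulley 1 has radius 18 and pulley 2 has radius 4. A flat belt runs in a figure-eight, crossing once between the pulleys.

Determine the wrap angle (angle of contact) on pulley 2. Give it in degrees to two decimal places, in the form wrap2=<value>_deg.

crossed belt: β = asin((r1+r2)/C) = asin(22/59) = 21.8934°
wrap1 = wrap2 = π + 2β = 223.7869°

wrap2=223.79_deg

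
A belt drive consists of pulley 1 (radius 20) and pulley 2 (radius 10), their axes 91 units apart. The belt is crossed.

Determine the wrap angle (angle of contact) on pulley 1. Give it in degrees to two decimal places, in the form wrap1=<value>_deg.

wrap1=218.50_deg

crossed belt: β = asin((r1+r2)/C) = asin(30/91) = 19.2488°
wrap1 = wrap2 = π + 2β = 218.4975°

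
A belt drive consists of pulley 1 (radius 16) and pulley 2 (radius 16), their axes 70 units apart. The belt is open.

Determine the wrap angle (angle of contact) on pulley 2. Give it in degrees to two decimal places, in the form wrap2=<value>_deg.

open belt: β = asin((r2−r1)/C) = asin(0/70) = 0.0000°
wrap1 = π − 2β = 180.0000°
wrap2 = π + 2β = 180.0000°

wrap2=180.00_deg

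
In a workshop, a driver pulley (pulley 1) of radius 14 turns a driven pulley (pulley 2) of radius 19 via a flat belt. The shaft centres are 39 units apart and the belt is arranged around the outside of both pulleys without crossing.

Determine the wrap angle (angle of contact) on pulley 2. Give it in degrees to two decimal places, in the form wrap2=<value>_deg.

wrap2=194.73_deg

open belt: β = asin((r2−r1)/C) = asin(5/39) = 7.3659°
wrap1 = π − 2β = 165.2682°
wrap2 = π + 2β = 194.7318°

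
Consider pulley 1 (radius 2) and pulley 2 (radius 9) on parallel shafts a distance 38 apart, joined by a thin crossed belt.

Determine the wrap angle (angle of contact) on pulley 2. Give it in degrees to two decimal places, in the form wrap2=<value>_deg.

crossed belt: β = asin((r1+r2)/C) = asin(11/38) = 16.8264°
wrap1 = wrap2 = π + 2β = 213.6529°

wrap2=213.65_deg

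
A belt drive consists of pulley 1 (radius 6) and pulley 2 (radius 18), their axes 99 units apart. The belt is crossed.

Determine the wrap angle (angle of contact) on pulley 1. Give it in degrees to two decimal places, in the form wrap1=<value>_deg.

wrap1=208.06_deg

crossed belt: β = asin((r1+r2)/C) = asin(24/99) = 14.0297°
wrap1 = wrap2 = π + 2β = 208.0593°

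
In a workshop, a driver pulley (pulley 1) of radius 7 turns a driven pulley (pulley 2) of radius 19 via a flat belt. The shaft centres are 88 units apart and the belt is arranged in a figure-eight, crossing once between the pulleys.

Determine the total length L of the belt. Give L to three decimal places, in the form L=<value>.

crossed belt: β = asin((r1+r2)/C) = asin(26/88) = 17.1848°
wrap1 = wrap2 = π + 2β = 214.3696°
tangent length = C·cosβ = 84.0714
L = (r1+r2)·wrap + 2·C·cosβ = 26·3.7415 + 2·84.0714 = 265.4206

L=265.421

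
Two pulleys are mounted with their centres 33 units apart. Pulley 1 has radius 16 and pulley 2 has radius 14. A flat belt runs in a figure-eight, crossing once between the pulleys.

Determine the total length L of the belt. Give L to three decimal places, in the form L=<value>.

L=190.209

crossed belt: β = asin((r1+r2)/C) = asin(30/33) = 65.3800°
wrap1 = wrap2 = π + 2β = 310.7600°
tangent length = C·cosβ = 13.7477
L = (r1+r2)·wrap + 2·C·cosβ = 30·5.4238 + 2·13.7477 = 190.2090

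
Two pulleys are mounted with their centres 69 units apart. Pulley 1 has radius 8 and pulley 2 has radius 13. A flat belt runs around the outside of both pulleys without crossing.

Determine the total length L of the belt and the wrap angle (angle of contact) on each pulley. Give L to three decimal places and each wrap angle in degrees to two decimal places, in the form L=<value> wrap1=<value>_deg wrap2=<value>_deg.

L=204.336 wrap1=171.69_deg wrap2=188.31_deg

open belt: β = asin((r2−r1)/C) = asin(5/69) = 4.1555°
wrap1 = π − 2β = 171.6890°
wrap2 = π + 2β = 188.3110°
tangent length = C·cosβ = 68.8186
L = r1·wrap1 + r2·wrap2 + 2·C·cosβ = 8·2.9965 + 13·3.2866 + 2·68.8186 = 204.3359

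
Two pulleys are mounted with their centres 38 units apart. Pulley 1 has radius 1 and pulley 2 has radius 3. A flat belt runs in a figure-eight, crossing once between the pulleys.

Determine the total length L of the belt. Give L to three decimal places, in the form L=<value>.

crossed belt: β = asin((r1+r2)/C) = asin(4/38) = 6.0423°
wrap1 = wrap2 = π + 2β = 192.0847°
tangent length = C·cosβ = 37.7889
L = (r1+r2)·wrap + 2·C·cosβ = 4·3.3525 + 2·37.7889 = 88.9878

L=88.988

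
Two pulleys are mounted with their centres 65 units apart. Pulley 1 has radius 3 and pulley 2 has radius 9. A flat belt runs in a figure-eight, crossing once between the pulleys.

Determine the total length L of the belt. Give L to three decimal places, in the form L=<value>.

crossed belt: β = asin((r1+r2)/C) = asin(12/65) = 10.6387°
wrap1 = wrap2 = π + 2β = 201.2774°
tangent length = C·cosβ = 63.8827
L = (r1+r2)·wrap + 2·C·cosβ = 12·3.5130 + 2·63.8827 = 169.9209

L=169.921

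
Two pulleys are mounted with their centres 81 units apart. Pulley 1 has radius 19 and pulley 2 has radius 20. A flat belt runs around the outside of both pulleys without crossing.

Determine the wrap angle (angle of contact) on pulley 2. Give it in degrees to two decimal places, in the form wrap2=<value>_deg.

wrap2=181.41_deg

open belt: β = asin((r2−r1)/C) = asin(1/81) = 0.7074°
wrap1 = π − 2β = 178.5853°
wrap2 = π + 2β = 181.4147°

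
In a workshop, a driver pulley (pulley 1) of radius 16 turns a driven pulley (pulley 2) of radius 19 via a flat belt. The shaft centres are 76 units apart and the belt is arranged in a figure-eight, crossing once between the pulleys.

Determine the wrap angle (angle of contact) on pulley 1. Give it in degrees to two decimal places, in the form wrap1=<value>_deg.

crossed belt: β = asin((r1+r2)/C) = asin(35/76) = 27.4211°
wrap1 = wrap2 = π + 2β = 234.8421°

wrap1=234.84_deg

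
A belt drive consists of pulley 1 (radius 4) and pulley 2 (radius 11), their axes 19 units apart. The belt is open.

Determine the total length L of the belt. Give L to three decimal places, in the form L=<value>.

open belt: β = asin((r2−r1)/C) = asin(7/19) = 21.6183°
wrap1 = π − 2β = 136.7635°
wrap2 = π + 2β = 223.2365°
tangent length = C·cosβ = 17.6635
L = r1·wrap1 + r2·wrap2 + 2·C·cosβ = 4·2.3870 + 11·3.8962 + 2·17.6635 = 87.7333

L=87.733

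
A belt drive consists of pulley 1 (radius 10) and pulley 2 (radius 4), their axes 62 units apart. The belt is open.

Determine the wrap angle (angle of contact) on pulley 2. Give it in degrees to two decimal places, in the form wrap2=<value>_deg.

wrap2=168.89_deg

open belt: β = asin((r2−r1)/C) = asin(-6/62) = -5.5534°
wrap1 = π − 2β = 191.1069°
wrap2 = π + 2β = 168.8931°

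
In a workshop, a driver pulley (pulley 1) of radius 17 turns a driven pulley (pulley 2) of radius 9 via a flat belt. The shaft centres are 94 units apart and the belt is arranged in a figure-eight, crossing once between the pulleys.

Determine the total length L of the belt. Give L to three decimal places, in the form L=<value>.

crossed belt: β = asin((r1+r2)/C) = asin(26/94) = 16.0571°
wrap1 = wrap2 = π + 2β = 212.1143°
tangent length = C·cosβ = 90.3327
L = (r1+r2)·wrap + 2·C·cosβ = 26·3.7021 + 2·90.3327 = 276.9198

L=276.920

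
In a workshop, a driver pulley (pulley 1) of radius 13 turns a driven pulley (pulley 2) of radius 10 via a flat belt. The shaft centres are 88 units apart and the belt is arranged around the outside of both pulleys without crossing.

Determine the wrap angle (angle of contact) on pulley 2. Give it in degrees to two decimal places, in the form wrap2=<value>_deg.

open belt: β = asin((r2−r1)/C) = asin(-3/88) = -1.9536°
wrap1 = π − 2β = 183.9073°
wrap2 = π + 2β = 176.0927°

wrap2=176.09_deg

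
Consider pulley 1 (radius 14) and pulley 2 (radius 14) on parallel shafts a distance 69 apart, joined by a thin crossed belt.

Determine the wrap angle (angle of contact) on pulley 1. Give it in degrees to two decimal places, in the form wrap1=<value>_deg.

crossed belt: β = asin((r1+r2)/C) = asin(28/69) = 23.9411°
wrap1 = wrap2 = π + 2β = 227.8822°

wrap1=227.88_deg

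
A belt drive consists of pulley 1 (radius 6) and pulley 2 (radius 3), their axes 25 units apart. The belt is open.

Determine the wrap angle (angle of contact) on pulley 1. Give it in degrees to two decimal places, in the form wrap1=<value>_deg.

open belt: β = asin((r2−r1)/C) = asin(-3/25) = -6.8921°
wrap1 = π − 2β = 193.7842°
wrap2 = π + 2β = 166.2158°

wrap1=193.78_deg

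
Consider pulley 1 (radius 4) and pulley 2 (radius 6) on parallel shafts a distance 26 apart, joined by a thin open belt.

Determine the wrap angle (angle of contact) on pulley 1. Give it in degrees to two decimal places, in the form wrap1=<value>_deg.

open belt: β = asin((r2−r1)/C) = asin(2/26) = 4.4117°
wrap1 = π − 2β = 171.1765°
wrap2 = π + 2β = 188.8235°

wrap1=171.18_deg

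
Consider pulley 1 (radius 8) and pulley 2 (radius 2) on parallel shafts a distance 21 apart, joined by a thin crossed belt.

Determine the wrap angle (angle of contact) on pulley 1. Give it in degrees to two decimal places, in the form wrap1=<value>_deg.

crossed belt: β = asin((r1+r2)/C) = asin(10/21) = 28.4369°
wrap1 = wrap2 = π + 2β = 236.8738°

wrap1=236.87_deg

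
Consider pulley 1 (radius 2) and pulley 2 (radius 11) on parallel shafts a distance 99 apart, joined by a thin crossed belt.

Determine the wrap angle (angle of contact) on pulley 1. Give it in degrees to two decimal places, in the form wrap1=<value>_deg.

crossed belt: β = asin((r1+r2)/C) = asin(13/99) = 7.5455°
wrap1 = wrap2 = π + 2β = 195.0910°

wrap1=195.09_deg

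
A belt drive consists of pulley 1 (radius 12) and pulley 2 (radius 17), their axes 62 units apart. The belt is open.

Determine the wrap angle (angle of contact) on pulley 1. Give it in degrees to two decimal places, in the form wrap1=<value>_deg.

wrap1=170.75_deg

open belt: β = asin((r2−r1)/C) = asin(5/62) = 4.6257°
wrap1 = π − 2β = 170.7487°
wrap2 = π + 2β = 189.2513°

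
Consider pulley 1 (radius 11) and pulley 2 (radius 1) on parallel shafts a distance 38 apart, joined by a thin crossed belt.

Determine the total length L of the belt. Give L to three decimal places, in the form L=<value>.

crossed belt: β = asin((r1+r2)/C) = asin(12/38) = 18.4085°
wrap1 = wrap2 = π + 2β = 216.8170°
tangent length = C·cosβ = 36.0555
L = (r1+r2)·wrap + 2·C·cosβ = 12·3.7842 + 2·36.0555 = 117.5211

L=117.521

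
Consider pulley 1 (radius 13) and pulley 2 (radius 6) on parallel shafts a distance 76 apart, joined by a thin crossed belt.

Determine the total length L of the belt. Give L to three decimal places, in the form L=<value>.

L=216.465

crossed belt: β = asin((r1+r2)/C) = asin(19/76) = 14.4775°
wrap1 = wrap2 = π + 2β = 208.9550°
tangent length = C·cosβ = 73.5867
L = (r1+r2)·wrap + 2·C·cosβ = 19·3.6470 + 2·73.5867 = 216.4655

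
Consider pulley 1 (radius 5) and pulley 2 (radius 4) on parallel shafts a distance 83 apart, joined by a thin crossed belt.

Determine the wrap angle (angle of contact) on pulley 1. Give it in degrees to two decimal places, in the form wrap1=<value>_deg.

crossed belt: β = asin((r1+r2)/C) = asin(9/83) = 6.2250°
wrap1 = wrap2 = π + 2β = 192.4501°

wrap1=192.45_deg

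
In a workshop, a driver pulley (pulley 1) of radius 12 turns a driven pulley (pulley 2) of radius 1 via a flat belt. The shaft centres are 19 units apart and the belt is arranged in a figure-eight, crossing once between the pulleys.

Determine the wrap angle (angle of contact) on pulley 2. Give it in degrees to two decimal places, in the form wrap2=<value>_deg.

wrap2=266.35_deg

crossed belt: β = asin((r1+r2)/C) = asin(13/19) = 43.1736°
wrap1 = wrap2 = π + 2β = 266.3471°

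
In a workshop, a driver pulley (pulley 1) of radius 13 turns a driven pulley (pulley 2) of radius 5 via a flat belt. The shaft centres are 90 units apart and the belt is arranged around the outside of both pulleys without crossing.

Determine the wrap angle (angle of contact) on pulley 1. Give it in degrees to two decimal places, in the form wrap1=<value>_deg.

open belt: β = asin((r2−r1)/C) = asin(-8/90) = -5.0997°
wrap1 = π − 2β = 190.1994°
wrap2 = π + 2β = 169.8006°

wrap1=190.20_deg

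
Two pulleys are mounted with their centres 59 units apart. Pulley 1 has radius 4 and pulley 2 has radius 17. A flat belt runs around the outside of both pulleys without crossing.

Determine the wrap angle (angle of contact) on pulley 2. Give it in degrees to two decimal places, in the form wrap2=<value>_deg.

open belt: β = asin((r2−r1)/C) = asin(13/59) = 12.7289°
wrap1 = π − 2β = 154.5421°
wrap2 = π + 2β = 205.4579°

wrap2=205.46_deg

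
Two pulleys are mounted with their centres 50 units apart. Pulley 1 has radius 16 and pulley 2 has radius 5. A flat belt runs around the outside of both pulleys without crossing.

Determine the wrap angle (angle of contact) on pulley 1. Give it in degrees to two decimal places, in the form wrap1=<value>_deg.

wrap1=205.42_deg

open belt: β = asin((r2−r1)/C) = asin(-11/50) = -12.7090°
wrap1 = π − 2β = 205.4181°
wrap2 = π + 2β = 154.5819°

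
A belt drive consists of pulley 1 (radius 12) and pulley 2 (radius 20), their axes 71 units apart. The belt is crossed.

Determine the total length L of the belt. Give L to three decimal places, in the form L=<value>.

L=257.214

crossed belt: β = asin((r1+r2)/C) = asin(32/71) = 26.7889°
wrap1 = wrap2 = π + 2β = 233.5778°
tangent length = C·cosβ = 63.3798
L = (r1+r2)·wrap + 2·C·cosβ = 32·4.0767 + 2·63.3798 = 257.2140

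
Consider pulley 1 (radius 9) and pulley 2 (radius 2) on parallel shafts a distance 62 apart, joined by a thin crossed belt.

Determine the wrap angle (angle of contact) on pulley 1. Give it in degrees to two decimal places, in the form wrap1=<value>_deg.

wrap1=200.44_deg

crossed belt: β = asin((r1+r2)/C) = asin(11/62) = 10.2195°
wrap1 = wrap2 = π + 2β = 200.4390°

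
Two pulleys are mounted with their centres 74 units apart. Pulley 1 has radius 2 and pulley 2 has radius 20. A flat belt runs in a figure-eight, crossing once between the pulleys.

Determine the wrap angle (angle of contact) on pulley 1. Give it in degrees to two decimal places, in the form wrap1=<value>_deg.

crossed belt: β = asin((r1+r2)/C) = asin(22/74) = 17.2953°
wrap1 = wrap2 = π + 2β = 214.5907°

wrap1=214.59_deg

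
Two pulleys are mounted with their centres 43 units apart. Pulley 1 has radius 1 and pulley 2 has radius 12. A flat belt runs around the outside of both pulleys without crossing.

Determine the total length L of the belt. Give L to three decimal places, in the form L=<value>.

open belt: β = asin((r2−r1)/C) = asin(11/43) = 14.8218°
wrap1 = π − 2β = 150.3564°
wrap2 = π + 2β = 209.6436°
tangent length = C·cosβ = 41.5692
L = r1·wrap1 + r2·wrap2 + 2·C·cosβ = 1·2.6242 + 12·3.6590 + 2·41.5692 = 129.6703

L=129.670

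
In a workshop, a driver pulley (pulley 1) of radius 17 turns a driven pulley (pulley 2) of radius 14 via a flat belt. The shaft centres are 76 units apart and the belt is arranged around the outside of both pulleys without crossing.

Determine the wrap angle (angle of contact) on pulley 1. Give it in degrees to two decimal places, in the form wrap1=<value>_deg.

open belt: β = asin((r2−r1)/C) = asin(-3/76) = -2.2623°
wrap1 = π − 2β = 184.5245°
wrap2 = π + 2β = 175.4755°

wrap1=184.52_deg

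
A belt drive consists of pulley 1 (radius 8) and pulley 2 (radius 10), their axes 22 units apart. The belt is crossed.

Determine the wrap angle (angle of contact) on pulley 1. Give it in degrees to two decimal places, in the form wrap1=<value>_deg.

wrap1=289.81_deg

crossed belt: β = asin((r1+r2)/C) = asin(18/22) = 54.9032°
wrap1 = wrap2 = π + 2β = 289.8064°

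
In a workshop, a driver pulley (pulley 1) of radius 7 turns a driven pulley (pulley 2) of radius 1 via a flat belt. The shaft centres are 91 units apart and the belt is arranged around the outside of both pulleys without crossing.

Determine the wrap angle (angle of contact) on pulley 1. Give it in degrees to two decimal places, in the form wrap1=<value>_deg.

open belt: β = asin((r2−r1)/C) = asin(-6/91) = -3.7805°
wrap1 = π − 2β = 187.5610°
wrap2 = π + 2β = 172.4390°

wrap1=187.56_deg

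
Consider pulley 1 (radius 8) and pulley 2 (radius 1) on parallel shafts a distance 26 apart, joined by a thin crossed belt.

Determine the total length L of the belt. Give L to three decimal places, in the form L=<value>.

crossed belt: β = asin((r1+r2)/C) = asin(9/26) = 20.2522°
wrap1 = wrap2 = π + 2β = 220.5045°
tangent length = C·cosβ = 24.3926
L = (r1+r2)·wrap + 2·C·cosβ = 9·3.8485 + 2·24.3926 = 83.4220

L=83.422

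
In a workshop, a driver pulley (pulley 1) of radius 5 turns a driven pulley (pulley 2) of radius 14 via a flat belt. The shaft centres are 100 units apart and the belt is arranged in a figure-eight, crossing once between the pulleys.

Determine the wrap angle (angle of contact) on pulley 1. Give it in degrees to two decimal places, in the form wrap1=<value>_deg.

wrap1=201.91_deg

crossed belt: β = asin((r1+r2)/C) = asin(19/100) = 10.9528°
wrap1 = wrap2 = π + 2β = 201.9056°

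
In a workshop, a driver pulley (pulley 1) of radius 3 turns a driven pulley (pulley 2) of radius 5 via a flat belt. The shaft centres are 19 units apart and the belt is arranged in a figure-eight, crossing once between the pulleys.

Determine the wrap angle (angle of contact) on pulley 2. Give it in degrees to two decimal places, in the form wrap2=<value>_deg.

crossed belt: β = asin((r1+r2)/C) = asin(8/19) = 24.9011°
wrap1 = wrap2 = π + 2β = 229.8021°

wrap2=229.80_deg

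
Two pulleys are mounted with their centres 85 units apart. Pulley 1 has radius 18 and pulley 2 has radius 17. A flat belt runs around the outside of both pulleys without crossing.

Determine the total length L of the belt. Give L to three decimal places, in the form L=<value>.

open belt: β = asin((r2−r1)/C) = asin(-1/85) = -0.6741°
wrap1 = π − 2β = 181.3482°
wrap2 = π + 2β = 178.6518°
tangent length = C·cosβ = 84.9941
L = r1·wrap1 + r2·wrap2 + 2·C·cosβ = 18·3.1651 + 17·3.1181 + 2·84.9941 = 279.9675

L=279.968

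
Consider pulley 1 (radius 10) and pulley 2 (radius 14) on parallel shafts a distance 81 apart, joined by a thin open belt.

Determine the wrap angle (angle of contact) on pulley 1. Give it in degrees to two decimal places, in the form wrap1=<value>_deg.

open belt: β = asin((r2−r1)/C) = asin(4/81) = 2.8306°
wrap1 = π − 2β = 174.3389°
wrap2 = π + 2β = 185.6611°

wrap1=174.34_deg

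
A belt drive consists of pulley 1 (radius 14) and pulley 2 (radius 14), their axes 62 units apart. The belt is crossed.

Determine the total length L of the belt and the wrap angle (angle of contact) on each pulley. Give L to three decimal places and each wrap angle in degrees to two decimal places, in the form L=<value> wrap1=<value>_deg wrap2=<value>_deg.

L=224.839 wrap1=233.69_deg wrap2=233.69_deg

crossed belt: β = asin((r1+r2)/C) = asin(28/62) = 26.8472°
wrap1 = wrap2 = π + 2β = 233.6944°
tangent length = C·cosβ = 55.3173
L = (r1+r2)·wrap + 2·C·cosβ = 28·4.0787 + 2·55.3173 = 224.8392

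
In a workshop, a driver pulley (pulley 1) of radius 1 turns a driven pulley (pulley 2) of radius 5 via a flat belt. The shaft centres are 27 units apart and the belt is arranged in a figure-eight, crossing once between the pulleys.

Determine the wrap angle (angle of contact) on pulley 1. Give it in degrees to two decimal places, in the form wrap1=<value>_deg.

crossed belt: β = asin((r1+r2)/C) = asin(6/27) = 12.8396°
wrap1 = wrap2 = π + 2β = 205.6792°

wrap1=205.68_deg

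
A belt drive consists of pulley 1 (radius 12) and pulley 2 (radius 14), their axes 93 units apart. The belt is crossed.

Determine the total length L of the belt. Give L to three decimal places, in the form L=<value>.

crossed belt: β = asin((r1+r2)/C) = asin(26/93) = 16.2345°
wrap1 = wrap2 = π + 2β = 212.4691°
tangent length = C·cosβ = 89.2917
L = (r1+r2)·wrap + 2·C·cosβ = 26·3.7083 + 2·89.2917 = 274.9987

L=274.999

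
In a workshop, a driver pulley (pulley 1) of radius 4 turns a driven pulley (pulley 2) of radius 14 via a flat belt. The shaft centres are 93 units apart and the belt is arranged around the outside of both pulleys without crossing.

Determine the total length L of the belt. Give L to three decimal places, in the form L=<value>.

open belt: β = asin((r2−r1)/C) = asin(10/93) = 6.1728°
wrap1 = π − 2β = 167.6545°
wrap2 = π + 2β = 192.3455°
tangent length = C·cosβ = 92.4608
L = r1·wrap1 + r2·wrap2 + 2·C·cosβ = 4·2.9261 + 14·3.3571 + 2·92.4608 = 243.6250

L=243.625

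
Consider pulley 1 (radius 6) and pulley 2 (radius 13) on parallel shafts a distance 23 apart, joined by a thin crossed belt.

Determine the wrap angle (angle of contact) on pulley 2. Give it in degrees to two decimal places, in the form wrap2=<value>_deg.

crossed belt: β = asin((r1+r2)/C) = asin(19/23) = 55.6988°
wrap1 = wrap2 = π + 2β = 291.3977°

wrap2=291.40_deg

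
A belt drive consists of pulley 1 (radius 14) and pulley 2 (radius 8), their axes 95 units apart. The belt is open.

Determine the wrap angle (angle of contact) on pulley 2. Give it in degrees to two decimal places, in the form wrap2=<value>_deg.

open belt: β = asin((r2−r1)/C) = asin(-6/95) = -3.6211°
wrap1 = π − 2β = 187.2422°
wrap2 = π + 2β = 172.7578°

wrap2=172.76_deg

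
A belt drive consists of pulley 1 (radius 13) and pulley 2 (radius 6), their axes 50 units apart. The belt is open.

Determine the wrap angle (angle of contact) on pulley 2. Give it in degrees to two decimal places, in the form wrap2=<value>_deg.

open belt: β = asin((r2−r1)/C) = asin(-7/50) = -8.0478°
wrap1 = π − 2β = 196.0957°
wrap2 = π + 2β = 163.9043°

wrap2=163.90_deg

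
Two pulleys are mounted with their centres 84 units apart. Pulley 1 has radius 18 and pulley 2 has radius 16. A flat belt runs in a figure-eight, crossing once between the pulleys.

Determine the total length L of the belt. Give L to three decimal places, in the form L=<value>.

crossed belt: β = asin((r1+r2)/C) = asin(34/84) = 23.8762°
wrap1 = wrap2 = π + 2β = 227.7524°
tangent length = C·cosβ = 76.8115
L = (r1+r2)·wrap + 2·C·cosβ = 34·3.9750 + 2·76.8115 = 288.7739

L=288.774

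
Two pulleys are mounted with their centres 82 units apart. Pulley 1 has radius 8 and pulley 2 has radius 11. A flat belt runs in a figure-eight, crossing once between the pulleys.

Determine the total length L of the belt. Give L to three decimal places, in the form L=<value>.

L=228.113

crossed belt: β = asin((r1+r2)/C) = asin(19/82) = 13.3976°
wrap1 = wrap2 = π + 2β = 206.7952°
tangent length = C·cosβ = 79.7684
L = (r1+r2)·wrap + 2·C·cosβ = 19·3.6093 + 2·79.7684 = 228.1127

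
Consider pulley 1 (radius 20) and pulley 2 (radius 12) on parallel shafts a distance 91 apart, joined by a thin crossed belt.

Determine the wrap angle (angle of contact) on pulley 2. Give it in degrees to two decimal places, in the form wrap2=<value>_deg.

crossed belt: β = asin((r1+r2)/C) = asin(32/91) = 20.5882°
wrap1 = wrap2 = π + 2β = 221.1763°

wrap2=221.18_deg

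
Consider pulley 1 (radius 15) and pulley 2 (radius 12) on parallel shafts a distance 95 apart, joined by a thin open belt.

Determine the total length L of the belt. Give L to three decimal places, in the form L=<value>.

L=274.918

open belt: β = asin((r2−r1)/C) = asin(-3/95) = -1.8096°
wrap1 = π − 2β = 183.6193°
wrap2 = π + 2β = 176.3807°
tangent length = C·cosβ = 94.9526
L = r1·wrap1 + r2·wrap2 + 2·C·cosβ = 15·3.2048 + 12·3.0784 + 2·94.9526 = 274.9177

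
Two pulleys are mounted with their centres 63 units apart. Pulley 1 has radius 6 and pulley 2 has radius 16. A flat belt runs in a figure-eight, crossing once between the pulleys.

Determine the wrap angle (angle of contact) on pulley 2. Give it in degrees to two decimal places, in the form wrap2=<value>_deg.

wrap2=220.88_deg

crossed belt: β = asin((r1+r2)/C) = asin(22/63) = 20.4388°
wrap1 = wrap2 = π + 2β = 220.8776°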